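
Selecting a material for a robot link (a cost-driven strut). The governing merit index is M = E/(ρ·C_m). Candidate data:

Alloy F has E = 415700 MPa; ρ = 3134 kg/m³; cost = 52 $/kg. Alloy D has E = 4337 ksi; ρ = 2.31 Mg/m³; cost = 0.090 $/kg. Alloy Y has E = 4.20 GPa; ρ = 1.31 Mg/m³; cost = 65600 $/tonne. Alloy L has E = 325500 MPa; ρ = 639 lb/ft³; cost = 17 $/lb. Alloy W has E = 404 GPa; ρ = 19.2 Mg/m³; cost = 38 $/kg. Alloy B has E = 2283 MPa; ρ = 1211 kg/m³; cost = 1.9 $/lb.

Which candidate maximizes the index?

alloy D

Convert each candidate to consistent units, then evaluate M:
  alloy F: E = 415.7 GPa, ρ = 3134 kg/m³, cost = 52.00 $/kg
  alloy D: E = 29.90 GPa, ρ = 2310 kg/m³, cost = 0.09000 $/kg
  alloy Y: E = 4.200 GPa, ρ = 1310 kg/m³, cost = 65.60 $/kg
  alloy L: E = 325.5 GPa, ρ = 10240 kg/m³, cost = 37.48 $/kg
  alloy W: E = 404.0 GPa, ρ = 19200 kg/m³, cost = 38.00 $/kg
  alloy B: E = 2.283 GPa, ρ = 1211 kg/m³, cost = 4.189 $/kg
  alloy D: M = 144 MN·m per $
  alloy F: M = 2.55 MN·m per $
  alloy L: M = 0.849 MN·m per $
  alloy W: M = 0.554 MN·m per $
  alloy B: M = 0.450 MN·m per $
  alloy Y: M = 0.0489 MN·m per $
Alloy D has the largest M.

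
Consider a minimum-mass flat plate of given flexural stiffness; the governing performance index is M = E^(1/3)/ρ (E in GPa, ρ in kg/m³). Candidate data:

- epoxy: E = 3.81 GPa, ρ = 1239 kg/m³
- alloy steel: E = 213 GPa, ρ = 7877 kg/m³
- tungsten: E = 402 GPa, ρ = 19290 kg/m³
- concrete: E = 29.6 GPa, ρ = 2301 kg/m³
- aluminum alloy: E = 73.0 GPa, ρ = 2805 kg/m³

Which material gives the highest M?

Computing M directly (units already consistent):
  aluminum alloy: M = 1.49×10⁻³
  concrete: M = 1.34×10⁻³
  epoxy: M = 1.26×10⁻³
  alloy steel: M = 0.758×10⁻³
  tungsten: M = 0.383×10⁻³
Aluminum alloy ranks first.

aluminum alloy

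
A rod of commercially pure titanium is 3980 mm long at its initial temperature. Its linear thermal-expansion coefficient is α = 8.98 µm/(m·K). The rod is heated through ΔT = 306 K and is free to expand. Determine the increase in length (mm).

ΔL = α·L₀·ΔT = 8.98×10⁻⁶ × 3980 mm × 306.0 K = 10.9 mm.

10.9 mm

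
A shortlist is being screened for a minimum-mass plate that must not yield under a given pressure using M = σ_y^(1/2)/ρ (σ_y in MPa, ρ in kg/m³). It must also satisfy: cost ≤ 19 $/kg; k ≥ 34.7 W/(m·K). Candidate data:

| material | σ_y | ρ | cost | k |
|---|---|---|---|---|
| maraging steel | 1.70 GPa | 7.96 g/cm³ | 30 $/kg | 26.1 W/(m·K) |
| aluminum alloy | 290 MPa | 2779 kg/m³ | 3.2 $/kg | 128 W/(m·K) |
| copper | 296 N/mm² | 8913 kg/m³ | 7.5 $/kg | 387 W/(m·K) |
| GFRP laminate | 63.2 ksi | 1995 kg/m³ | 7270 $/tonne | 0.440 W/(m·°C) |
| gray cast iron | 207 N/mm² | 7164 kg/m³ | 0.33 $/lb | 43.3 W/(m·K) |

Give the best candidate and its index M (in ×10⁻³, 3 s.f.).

aluminum alloy, M = 6.13×10⁻³

Screen on constraints: cost ≤ 19 $/kg; k ≥ 34.7 W/(m·K). Survivors: aluminum alloy, copper, gray cast iron.
In SI units:
  aluminum alloy: σ_y = 290.0 MPa, ρ = 2779 kg/m³
  copper: σ_y = 296.0 MPa, ρ = 8913 kg/m³
  gray cast iron: σ_y = 207.0 MPa, ρ = 7164 kg/m³
  aluminum alloy: M = 6.13×10⁻³
  gray cast iron: M = 2.01×10⁻³
  copper: M = 1.93×10⁻³
Aluminum alloy has the largest M.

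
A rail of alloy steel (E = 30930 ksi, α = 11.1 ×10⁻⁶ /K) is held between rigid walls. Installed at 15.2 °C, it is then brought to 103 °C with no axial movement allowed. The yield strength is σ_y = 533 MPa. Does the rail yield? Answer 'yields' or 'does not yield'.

does not yield

E = 30930 ksi = 213.3 GPa.
ΔT = 87.80 K. Constrained thermal stress σ = E·α·ΔT = 213.3×10³ MPa × 11.1×10⁻⁶ × 87.80 = 208 MPa (compressive).
Compare to σ_y = 533 MPa: σ < σ_y, so it does not yield.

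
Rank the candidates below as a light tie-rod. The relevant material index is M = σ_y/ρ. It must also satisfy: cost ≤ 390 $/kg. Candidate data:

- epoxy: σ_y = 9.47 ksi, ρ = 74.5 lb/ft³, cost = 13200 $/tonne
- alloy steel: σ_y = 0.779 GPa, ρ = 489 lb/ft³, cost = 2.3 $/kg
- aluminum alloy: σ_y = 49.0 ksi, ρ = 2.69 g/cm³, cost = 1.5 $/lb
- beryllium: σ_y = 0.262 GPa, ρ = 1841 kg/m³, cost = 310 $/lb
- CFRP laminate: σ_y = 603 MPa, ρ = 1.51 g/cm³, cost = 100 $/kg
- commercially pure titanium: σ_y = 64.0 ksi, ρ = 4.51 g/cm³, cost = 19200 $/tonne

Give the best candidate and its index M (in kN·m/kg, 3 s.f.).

Screen on constraints: cost ≤ 390 $/kg. Survivors: epoxy, alloy steel, aluminum alloy, CFRP laminate, commercially pure titanium.
Convert each candidate to consistent units, then evaluate M:
  epoxy: σ_y = 65.29 MPa, ρ = 1193 kg/m³
  alloy steel: σ_y = 779.0 MPa, ρ = 7833 kg/m³
  aluminum alloy: σ_y = 337.8 MPa, ρ = 2690 kg/m³
  CFRP laminate: σ_y = 603.0 MPa, ρ = 1510 kg/m³
  commercially pure titanium: σ_y = 441.3 MPa, ρ = 4510 kg/m³
  CFRP laminate: M = 399 kN·m/kg
  aluminum alloy: M = 126 kN·m/kg
  alloy steel: M = 99.5 kN·m/kg
  commercially pure titanium: M = 97.8 kN·m/kg
  epoxy: M = 54.7 kN·m/kg
CFRP laminate has the largest M.

CFRP laminate, M = 399 kN·m/kg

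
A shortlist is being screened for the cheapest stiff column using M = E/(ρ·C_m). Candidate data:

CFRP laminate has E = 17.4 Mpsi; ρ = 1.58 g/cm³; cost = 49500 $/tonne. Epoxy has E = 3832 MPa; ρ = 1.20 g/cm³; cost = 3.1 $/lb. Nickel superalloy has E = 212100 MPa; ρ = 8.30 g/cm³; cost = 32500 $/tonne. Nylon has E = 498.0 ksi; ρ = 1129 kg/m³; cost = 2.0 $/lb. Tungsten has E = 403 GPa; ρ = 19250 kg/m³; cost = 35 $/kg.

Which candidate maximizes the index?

CFRP laminate

Convert each candidate to consistent units, then evaluate M:
  CFRP laminate: E = 120.0 GPa, ρ = 1580 kg/m³, cost = 49.50 $/kg
  epoxy: E = 3.832 GPa, ρ = 1200 kg/m³, cost = 6.834 $/kg
  nickel superalloy: E = 212.1 GPa, ρ = 8300 kg/m³, cost = 32.50 $/kg
  nylon: E = 3.434 GPa, ρ = 1129 kg/m³, cost = 4.409 $/kg
  tungsten: E = 403.0 GPa, ρ = 19250 kg/m³, cost = 35.00 $/kg
  CFRP laminate: M = 1.53 MN·m per $
  nickel superalloy: M = 0.786 MN·m per $
  nylon: M = 0.690 MN·m per $
  tungsten: M = 0.598 MN·m per $
  epoxy: M = 0.467 MN·m per $
The maximum is for CFRP laminate.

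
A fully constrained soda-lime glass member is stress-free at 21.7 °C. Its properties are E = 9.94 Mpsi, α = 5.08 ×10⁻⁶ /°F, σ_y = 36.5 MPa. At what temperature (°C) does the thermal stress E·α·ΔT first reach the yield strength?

E = 9.94 Mpsi = 68.53 GPa.
α = 5.08×10⁻⁶/°F × 9/5 = 9.14×10⁻⁶/K.
E·α·ΔT = 36.50 MPa ⇒ ΔT = 36.50 / (68.53×10³ × 9.14×10⁻⁶) = 58.24 K.
T = 21.7 + 58.24 = 79.94 °C.

79.9 °C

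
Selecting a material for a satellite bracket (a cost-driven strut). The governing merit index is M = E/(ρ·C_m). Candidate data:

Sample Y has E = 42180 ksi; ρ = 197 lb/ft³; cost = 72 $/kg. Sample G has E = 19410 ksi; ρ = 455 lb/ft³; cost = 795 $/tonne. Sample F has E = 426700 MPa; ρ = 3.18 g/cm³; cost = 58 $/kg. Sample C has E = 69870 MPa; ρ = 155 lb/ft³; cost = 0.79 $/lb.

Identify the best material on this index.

sample G

Putting every candidate on a common basis:
  sample Y: E = 290.8 GPa, ρ = 3156 kg/m³, cost = 72.00 $/kg
  sample G: E = 133.8 GPa, ρ = 7288 kg/m³, cost = 0.7950 $/kg
  sample F: E = 426.7 GPa, ρ = 3180 kg/m³, cost = 58.00 $/kg
  sample C: E = 69.87 GPa, ρ = 2483 kg/m³, cost = 1.742 $/kg
  sample G: M = 23.1 MN·m per $
  sample C: M = 16.2 MN·m per $
  sample F: M = 2.31 MN·m per $
  sample Y: M = 1.28 MN·m per $
Sample G ranks first.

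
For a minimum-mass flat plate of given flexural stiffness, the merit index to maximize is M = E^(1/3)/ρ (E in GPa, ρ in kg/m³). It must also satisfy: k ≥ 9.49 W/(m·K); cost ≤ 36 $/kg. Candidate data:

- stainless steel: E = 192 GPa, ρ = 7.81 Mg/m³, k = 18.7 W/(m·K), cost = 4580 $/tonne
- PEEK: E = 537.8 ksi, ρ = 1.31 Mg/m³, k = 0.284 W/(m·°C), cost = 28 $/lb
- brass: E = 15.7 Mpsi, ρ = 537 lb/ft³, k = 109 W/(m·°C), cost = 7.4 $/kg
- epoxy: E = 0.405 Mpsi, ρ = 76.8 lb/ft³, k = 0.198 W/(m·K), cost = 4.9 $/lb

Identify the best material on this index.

Screen on constraints: k ≥ 9.49 W/(m·K); cost ≤ 36 $/kg. Survivors: stainless steel, brass.
In SI units:
  stainless steel: E = 192.0 GPa, ρ = 7810 kg/m³
  brass: E = 108.2 GPa, ρ = 8602 kg/m³
  stainless steel: M = 0.739×10⁻³
  brass: M = 0.554×10⁻³
Highest index: stainless steel.

stainless steel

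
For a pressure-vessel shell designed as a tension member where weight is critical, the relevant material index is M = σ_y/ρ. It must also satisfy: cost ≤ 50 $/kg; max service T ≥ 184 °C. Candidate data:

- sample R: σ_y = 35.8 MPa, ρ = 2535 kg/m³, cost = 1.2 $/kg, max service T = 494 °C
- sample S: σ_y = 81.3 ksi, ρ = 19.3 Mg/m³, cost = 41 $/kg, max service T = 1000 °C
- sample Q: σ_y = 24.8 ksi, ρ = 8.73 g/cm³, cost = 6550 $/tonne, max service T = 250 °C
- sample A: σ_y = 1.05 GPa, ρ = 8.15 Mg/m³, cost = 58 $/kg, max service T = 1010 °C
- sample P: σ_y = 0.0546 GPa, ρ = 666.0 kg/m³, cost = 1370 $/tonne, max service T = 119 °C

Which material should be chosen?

sample S

Screen on constraints: cost ≤ 50 $/kg; max service T ≥ 184 °C. Survivors: sample R, sample S, sample Q.
Convert each candidate to consistent units, then evaluate M:
  sample R: σ_y = 35.80 MPa, ρ = 2535 kg/m³
  sample S: σ_y = 560.5 MPa, ρ = 19300 kg/m³
  sample Q: σ_y = 171.0 MPa, ρ = 8730 kg/m³
  sample S: M = 29.0 kN·m/kg
  sample Q: M = 19.6 kN·m/kg
  sample R: M = 14.1 kN·m/kg
Sample S has the largest M.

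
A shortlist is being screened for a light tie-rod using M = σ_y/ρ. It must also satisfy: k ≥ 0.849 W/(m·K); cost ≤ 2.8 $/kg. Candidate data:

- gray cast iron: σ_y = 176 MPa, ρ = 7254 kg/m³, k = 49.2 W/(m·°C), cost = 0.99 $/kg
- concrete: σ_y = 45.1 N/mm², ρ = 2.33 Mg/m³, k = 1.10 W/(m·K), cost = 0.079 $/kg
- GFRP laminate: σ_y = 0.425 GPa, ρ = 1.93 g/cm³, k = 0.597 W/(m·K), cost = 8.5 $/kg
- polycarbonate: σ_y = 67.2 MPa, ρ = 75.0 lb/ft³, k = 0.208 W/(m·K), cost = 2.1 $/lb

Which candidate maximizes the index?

gray cast iron

Screen on constraints: k ≥ 0.849 W/(m·K); cost ≤ 2.8 $/kg. Survivors: gray cast iron, concrete.
Normalizing units and computing the index:
  gray cast iron: σ_y = 176.0 MPa, ρ = 7254 kg/m³
  concrete: σ_y = 45.10 MPa, ρ = 2330 kg/m³
  gray cast iron: M = 24.3 kN·m/kg
  concrete: M = 19.4 kN·m/kg
Gray cast iron has the largest M.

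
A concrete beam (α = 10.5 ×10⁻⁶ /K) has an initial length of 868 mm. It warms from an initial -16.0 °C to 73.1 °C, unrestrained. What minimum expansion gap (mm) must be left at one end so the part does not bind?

0.812 mm

ΔT = 73.1 − (-16.0) = 89.10 K.
ΔL = α·L₀·ΔT = 10.5×10⁻⁶ × 868 mm × 89.10 K = 0.812 mm.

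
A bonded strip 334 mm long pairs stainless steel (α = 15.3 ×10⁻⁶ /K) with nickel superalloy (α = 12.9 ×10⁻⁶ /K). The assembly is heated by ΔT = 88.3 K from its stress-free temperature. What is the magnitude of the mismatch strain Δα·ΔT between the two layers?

2.12×10⁻⁴

Δα = |15.3 − 12.9|×10⁻⁶/K = 2.40×10⁻⁶/K.
Mismatch strain = Δα·ΔT = 2.40×10⁻⁶ × 88.3 = 2.12×10⁻⁴.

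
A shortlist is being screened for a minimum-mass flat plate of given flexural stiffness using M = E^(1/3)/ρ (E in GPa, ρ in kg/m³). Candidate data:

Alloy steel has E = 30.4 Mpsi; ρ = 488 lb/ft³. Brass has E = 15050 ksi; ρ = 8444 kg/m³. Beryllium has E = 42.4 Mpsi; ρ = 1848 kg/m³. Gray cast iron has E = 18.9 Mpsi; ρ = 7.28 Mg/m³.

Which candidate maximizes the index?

Normalizing units and computing the index:
  alloy steel: E = 209.6 GPa, ρ = 7817 kg/m³
  brass: E = 103.8 GPa, ρ = 8444 kg/m³
  beryllium: E = 292.3 GPa, ρ = 1848 kg/m³
  gray cast iron: E = 130.3 GPa, ρ = 7280 kg/m³
  beryllium: M = 3.59×10⁻³
  alloy steel: M = 0.760×10⁻³
  gray cast iron: M = 0.696×10⁻³
  brass: M = 0.557×10⁻³
Highest index: beryllium.

beryllium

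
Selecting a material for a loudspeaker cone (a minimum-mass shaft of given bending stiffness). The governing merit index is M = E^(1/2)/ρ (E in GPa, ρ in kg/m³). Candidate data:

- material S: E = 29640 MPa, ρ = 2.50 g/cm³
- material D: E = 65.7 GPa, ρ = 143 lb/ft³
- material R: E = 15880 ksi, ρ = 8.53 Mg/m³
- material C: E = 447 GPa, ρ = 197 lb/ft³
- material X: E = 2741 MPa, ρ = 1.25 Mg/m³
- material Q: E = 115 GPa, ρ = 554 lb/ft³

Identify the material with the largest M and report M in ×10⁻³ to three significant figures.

Putting every candidate on a common basis:
  material S: E = 29.64 GPa, ρ = 2500 kg/m³
  material D: E = 65.70 GPa, ρ = 2291 kg/m³
  material R: E = 109.5 GPa, ρ = 8530 kg/m³
  material C: E = 447.0 GPa, ρ = 3156 kg/m³
  material X: E = 2.741 GPa, ρ = 1250 kg/m³
  material Q: E = 115.0 GPa, ρ = 8874 kg/m³
  material C: M = 6.70×10⁻³
  material D: M = 3.54×10⁻³
  material S: M = 2.18×10⁻³
  material X: M = 1.32×10⁻³
  material R: M = 1.23×10⁻³
  material Q: M = 1.21×10⁻³
The maximum is for material C.

material C, M = 6.70×10⁻³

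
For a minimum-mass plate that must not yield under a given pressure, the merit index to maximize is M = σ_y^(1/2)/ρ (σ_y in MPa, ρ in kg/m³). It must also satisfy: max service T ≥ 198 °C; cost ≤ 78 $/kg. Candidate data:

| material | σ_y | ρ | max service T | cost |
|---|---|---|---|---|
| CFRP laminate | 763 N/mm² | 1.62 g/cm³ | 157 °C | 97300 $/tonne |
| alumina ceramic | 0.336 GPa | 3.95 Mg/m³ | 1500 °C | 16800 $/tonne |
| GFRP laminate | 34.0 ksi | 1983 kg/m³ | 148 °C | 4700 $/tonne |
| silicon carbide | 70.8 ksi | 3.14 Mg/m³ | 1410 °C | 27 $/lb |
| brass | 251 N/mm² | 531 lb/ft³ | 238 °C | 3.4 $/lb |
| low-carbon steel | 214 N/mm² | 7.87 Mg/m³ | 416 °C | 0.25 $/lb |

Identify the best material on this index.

silicon carbide

Screen on constraints: max service T ≥ 198 °C; cost ≤ 78 $/kg. Survivors: alumina ceramic, silicon carbide, brass, low-carbon steel.
After converting to SI:
  alumina ceramic: σ_y = 336.0 MPa, ρ = 3950 kg/m³
  silicon carbide: σ_y = 488.1 MPa, ρ = 3140 kg/m³
  brass: σ_y = 251.0 MPa, ρ = 8506 kg/m³
  low-carbon steel: σ_y = 214.0 MPa, ρ = 7870 kg/m³
  silicon carbide: M = 7.04×10⁻³
  alumina ceramic: M = 4.64×10⁻³
  brass: M = 1.86×10⁻³
  low-carbon steel: M = 1.86×10⁻³
Silicon carbide has the largest M.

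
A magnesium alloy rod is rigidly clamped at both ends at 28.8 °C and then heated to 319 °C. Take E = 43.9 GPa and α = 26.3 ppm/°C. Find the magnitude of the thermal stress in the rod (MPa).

ΔT = 290.2 K. Constrained thermal stress σ = E·α·ΔT = 43.90×10³ MPa × 26.3×10⁻⁶ × 290.2 = 335 MPa (compressive).

335 MPa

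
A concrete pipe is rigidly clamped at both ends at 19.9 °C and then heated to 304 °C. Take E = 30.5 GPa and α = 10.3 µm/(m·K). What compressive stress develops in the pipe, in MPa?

89.3 MPa

ΔT = 284.1 K. Constrained thermal stress σ = E·α·ΔT = 30.50×10³ MPa × 10.3×10⁻⁶ × 284.1 = 89.3 MPa (compressive).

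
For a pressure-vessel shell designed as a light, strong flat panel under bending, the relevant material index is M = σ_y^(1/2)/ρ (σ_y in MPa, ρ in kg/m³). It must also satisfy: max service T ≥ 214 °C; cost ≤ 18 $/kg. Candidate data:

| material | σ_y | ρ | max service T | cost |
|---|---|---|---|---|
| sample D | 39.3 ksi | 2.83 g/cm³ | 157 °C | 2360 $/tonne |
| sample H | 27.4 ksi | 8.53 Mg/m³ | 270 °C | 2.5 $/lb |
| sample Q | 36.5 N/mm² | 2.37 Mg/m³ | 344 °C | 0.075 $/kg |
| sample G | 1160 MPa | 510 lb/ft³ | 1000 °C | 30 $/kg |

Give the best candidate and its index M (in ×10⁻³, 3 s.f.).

Screen on constraints: max service T ≥ 214 °C; cost ≤ 18 $/kg. Survivors: sample H, sample Q.
Putting every candidate on a common basis:
  sample H: σ_y = 188.9 MPa, ρ = 8530 kg/m³
  sample Q: σ_y = 36.50 MPa, ρ = 2370 kg/m³
  sample Q: M = 2.55×10⁻³
  sample H: M = 1.61×10⁻³
Sample Q has the largest M.

sample Q, M = 2.55×10⁻³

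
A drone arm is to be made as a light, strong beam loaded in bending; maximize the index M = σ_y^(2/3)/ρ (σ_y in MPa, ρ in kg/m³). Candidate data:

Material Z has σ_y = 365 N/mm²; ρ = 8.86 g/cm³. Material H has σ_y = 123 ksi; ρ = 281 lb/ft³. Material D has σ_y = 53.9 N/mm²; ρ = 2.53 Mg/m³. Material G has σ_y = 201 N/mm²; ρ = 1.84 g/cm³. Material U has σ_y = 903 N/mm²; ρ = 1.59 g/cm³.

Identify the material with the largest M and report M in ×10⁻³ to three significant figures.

Convert each candidate to consistent units, then evaluate M:
  material Z: σ_y = 365.0 MPa, ρ = 8860 kg/m³
  material H: σ_y = 848.1 MPa, ρ = 4501 kg/m³
  material D: σ_y = 53.90 MPa, ρ = 2530 kg/m³
  material G: σ_y = 201.0 MPa, ρ = 1840 kg/m³
  material U: σ_y = 903.0 MPa, ρ = 1590 kg/m³
  material U: M = 58.8×10⁻³
  material H: M = 19.9×10⁻³
  material G: M = 18.6×10⁻³
  material Z: M = 5.76×10⁻³
  material D: M = 5.64×10⁻³
Material U ranks first.

material U, M = 58.8×10⁻³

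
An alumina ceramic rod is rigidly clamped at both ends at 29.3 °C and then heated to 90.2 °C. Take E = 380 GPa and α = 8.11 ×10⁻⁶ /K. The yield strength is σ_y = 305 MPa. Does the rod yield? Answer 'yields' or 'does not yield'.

ΔT = 60.90 K. Constrained thermal stress σ = E·α·ΔT = 380.0×10³ MPa × 8.11×10⁻⁶ × 60.90 = 188 MPa (compressive).
Compare to σ_y = 305 MPa: σ < σ_y, so it does not yield.

does not yield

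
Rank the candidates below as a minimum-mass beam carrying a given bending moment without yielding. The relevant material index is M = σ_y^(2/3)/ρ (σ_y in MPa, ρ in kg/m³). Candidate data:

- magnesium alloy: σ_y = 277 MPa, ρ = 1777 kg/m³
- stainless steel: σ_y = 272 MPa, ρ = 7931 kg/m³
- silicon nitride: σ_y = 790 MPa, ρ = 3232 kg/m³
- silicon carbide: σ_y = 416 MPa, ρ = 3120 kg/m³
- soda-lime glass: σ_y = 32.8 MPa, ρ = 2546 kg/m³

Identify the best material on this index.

silicon nitride

Computing M directly (units already consistent):
  silicon nitride: M = 26.4×10⁻³
  magnesium alloy: M = 23.9×10⁻³
  silicon carbide: M = 17.9×10⁻³
  stainless steel: M = 5.29×10⁻³
  soda-lime glass: M = 4.02×10⁻³
Highest index: silicon nitride.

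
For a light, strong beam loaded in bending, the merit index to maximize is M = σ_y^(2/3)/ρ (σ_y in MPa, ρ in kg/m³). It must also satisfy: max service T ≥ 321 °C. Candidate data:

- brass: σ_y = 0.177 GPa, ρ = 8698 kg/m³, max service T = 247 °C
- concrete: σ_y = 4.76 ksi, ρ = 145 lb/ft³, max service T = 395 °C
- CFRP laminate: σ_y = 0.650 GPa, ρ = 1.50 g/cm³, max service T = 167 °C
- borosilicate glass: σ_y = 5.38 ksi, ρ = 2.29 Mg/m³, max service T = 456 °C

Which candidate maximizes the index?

Screen on constraints: max service T ≥ 321 °C. Survivors: concrete, borosilicate glass.
In SI units:
  concrete: σ_y = 32.82 MPa, ρ = 2323 kg/m³
  borosilicate glass: σ_y = 37.09 MPa, ρ = 2290 kg/m³
  borosilicate glass: M = 4.86×10⁻³
  concrete: M = 4.41×10⁻³
Borosilicate glass ranks first.

borosilicate glass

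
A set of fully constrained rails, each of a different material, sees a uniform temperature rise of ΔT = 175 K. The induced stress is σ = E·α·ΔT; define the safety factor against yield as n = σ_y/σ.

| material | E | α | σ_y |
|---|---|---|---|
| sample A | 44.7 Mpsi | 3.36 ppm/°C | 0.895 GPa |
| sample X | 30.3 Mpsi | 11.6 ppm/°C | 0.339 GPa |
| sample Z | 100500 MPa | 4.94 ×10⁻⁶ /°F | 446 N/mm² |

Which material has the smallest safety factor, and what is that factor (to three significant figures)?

sample X, n = 0.799

Converting E to GPa, α to ×10⁻⁶/K, σ_y to MPa, then σ and n for each:
  sample A: E = 308.2, α = 3.36, σ_y = 895.0 → σ = 181 MPa, n = 4.94
  sample X: E = 208.9, α = 11.6, σ_y = 339.0 → σ = 424 MPa, n = 0.799
  sample Z: E = 100.5, α = 8.89, σ_y = 446.0 → σ = 156 MPa, n = 2.85
Sample X has the lowest safety factor, n = 0.799.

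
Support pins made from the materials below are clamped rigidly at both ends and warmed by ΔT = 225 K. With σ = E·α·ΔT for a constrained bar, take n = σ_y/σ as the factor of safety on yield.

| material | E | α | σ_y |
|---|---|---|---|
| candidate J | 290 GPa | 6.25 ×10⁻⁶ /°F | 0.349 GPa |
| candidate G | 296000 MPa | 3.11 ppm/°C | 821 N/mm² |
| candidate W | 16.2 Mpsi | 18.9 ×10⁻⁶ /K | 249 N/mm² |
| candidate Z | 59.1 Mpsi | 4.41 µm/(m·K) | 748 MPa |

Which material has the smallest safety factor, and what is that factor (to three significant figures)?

In consistent units (E in GPa, α in ×10⁻⁶/K, σ_y in MPa):
  candidate J: E = 290.0, α = 11.2, σ_y = 349.0 → σ = 734 MPa, n = 0.475
  candidate G: E = 296.0, α = 3.11, σ_y = 821.0 → σ = 207 MPa, n = 3.96
  candidate W: E = 111.7, α = 18.9, σ_y = 249.0 → σ = 475 MPa, n = 0.524
  candidate Z: E = 407.5, α = 4.41, σ_y = 748.0 → σ = 404 MPa, n = 1.85
Candidate J has the lowest safety factor, n = 0.475.

candidate J, n = 0.475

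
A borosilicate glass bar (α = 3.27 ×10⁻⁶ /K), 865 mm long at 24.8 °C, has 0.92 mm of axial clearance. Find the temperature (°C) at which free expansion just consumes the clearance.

α·L₀·ΔT = 0.92 mm ⇒ ΔT = 0.92 / (3.27×10⁻⁶ × 865.0) = 325.3 K.
T = 24.8 + 325.3 = 350.1 °C.

350 °C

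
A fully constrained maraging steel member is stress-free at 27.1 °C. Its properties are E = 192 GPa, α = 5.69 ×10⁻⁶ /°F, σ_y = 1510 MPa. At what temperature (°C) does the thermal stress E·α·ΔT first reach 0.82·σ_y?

α = 5.69×10⁻⁶/°F × 9/5 = 10.2×10⁻⁶/K.
E·α·ΔT = 1238 MPa ⇒ ΔT = 1238 / (192.0×10³ × 10.2×10⁻⁶) = 629.7 K.
T = 27.1 + 629.7 = 656.8 °C.

657 °C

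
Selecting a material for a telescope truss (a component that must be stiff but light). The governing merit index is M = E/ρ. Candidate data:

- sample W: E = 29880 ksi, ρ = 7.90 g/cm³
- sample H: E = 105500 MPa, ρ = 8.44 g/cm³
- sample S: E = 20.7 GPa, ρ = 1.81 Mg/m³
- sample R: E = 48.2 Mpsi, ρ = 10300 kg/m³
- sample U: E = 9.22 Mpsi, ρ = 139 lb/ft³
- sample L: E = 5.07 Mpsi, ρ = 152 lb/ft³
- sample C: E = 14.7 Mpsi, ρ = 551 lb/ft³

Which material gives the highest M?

After converting to SI:
  sample W: E = 206.0 GPa, ρ = 7900 kg/m³
  sample H: E = 105.5 GPa, ρ = 8440 kg/m³
  sample S: E = 20.70 GPa, ρ = 1810 kg/m³
  sample R: E = 332.3 GPa, ρ = 10300 kg/m³
  sample U: E = 63.57 GPa, ρ = 2227 kg/m³
  sample L: E = 34.96 GPa, ρ = 2435 kg/m³
  sample C: E = 101.4 GPa, ρ = 8826 kg/m³
  sample R: M = 32.3 MN·m/kg
  sample U: M = 28.6 MN·m/kg
  sample W: M = 26.1 MN·m/kg
  sample L: M = 14.4 MN·m/kg
  sample H: M = 12.5 MN·m/kg
  sample C: M = 11.5 MN·m/kg
  sample S: M = 11.4 MN·m/kg
Sample R ranks first.

sample R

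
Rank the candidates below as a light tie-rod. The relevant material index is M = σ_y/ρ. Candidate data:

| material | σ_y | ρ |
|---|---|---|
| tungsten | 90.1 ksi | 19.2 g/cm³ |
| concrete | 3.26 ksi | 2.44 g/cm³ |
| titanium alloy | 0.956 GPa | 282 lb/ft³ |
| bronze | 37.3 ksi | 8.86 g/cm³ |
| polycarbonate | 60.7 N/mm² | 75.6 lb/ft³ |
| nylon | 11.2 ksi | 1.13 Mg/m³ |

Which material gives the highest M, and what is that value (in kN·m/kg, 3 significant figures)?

titanium alloy, M = 212 kN·m/kg

Putting every candidate on a common basis:
  tungsten: σ_y = 621.2 MPa, ρ = 19200 kg/m³
  concrete: σ_y = 22.48 MPa, ρ = 2440 kg/m³
  titanium alloy: σ_y = 956.0 MPa, ρ = 4517 kg/m³
  bronze: σ_y = 257.2 MPa, ρ = 8860 kg/m³
  polycarbonate: σ_y = 60.70 MPa, ρ = 1211 kg/m³
  nylon: σ_y = 77.22 MPa, ρ = 1130 kg/m³
  titanium alloy: M = 212 kN·m/kg
  nylon: M = 68.3 kN·m/kg
  polycarbonate: M = 50.1 kN·m/kg
  tungsten: M = 32.4 kN·m/kg
  bronze: M = 29.0 kN·m/kg
  concrete: M = 9.21 kN·m/kg
Titanium alloy has the largest M.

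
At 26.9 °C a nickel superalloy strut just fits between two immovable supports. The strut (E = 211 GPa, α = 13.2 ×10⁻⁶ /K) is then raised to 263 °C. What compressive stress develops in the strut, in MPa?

ΔT = 236.1 K. Constrained thermal stress σ = E·α·ΔT = 211.0×10³ MPa × 13.2×10⁻⁶ × 236.1 = 658 MPa (compressive).

658 MPa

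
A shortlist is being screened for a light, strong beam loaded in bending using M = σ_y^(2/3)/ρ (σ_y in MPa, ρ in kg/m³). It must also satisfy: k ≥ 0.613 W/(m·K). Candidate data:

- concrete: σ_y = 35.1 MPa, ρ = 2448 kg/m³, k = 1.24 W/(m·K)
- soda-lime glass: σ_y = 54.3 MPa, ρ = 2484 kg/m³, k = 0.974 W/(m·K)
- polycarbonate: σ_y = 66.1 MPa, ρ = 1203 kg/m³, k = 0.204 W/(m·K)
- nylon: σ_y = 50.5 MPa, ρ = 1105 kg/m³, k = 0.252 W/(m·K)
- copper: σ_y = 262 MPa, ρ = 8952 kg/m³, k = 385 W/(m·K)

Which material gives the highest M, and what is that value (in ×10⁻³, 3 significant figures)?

soda-lime glass, M = 5.77×10⁻³

Screen on constraints: k ≥ 0.613 W/(m·K). Survivors: concrete, soda-lime glass, copper.
Evaluate M for each candidate:
  soda-lime glass: M = 5.77×10⁻³
  copper: M = 4.57×10⁻³
  concrete: M = 4.38×10⁻³
Soda-lime glass ranks first.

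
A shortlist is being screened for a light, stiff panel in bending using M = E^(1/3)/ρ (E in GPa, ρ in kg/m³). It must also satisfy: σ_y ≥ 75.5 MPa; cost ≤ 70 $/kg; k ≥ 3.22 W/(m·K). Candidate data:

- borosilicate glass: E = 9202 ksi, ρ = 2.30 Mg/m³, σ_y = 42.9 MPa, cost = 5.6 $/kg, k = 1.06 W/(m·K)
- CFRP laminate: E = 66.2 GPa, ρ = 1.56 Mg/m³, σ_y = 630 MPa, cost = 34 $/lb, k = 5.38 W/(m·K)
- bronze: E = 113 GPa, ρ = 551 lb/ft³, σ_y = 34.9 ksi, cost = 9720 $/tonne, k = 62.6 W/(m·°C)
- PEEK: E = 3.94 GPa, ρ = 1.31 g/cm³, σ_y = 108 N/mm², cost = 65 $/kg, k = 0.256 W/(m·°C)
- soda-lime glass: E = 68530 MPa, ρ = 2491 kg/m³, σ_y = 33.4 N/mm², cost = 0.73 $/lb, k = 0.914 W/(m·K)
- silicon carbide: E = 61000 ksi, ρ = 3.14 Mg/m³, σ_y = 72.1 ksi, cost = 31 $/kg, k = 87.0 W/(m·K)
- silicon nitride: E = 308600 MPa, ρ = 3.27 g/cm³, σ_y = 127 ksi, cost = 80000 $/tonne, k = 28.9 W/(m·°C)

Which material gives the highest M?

Screen on constraints: σ_y ≥ 75.5 MPa; cost ≤ 70 $/kg; k ≥ 3.22 W/(m·K). Survivors: bronze, silicon carbide.
Convert each candidate to consistent units, then evaluate M:
  bronze: E = 113.0 GPa, ρ = 8826 kg/m³
  silicon carbide: E = 420.6 GPa, ρ = 3140 kg/m³
  silicon carbide: M = 2.39×10⁻³
  bronze: M = 0.548×10⁻³
The maximum is for silicon carbide.

silicon carbide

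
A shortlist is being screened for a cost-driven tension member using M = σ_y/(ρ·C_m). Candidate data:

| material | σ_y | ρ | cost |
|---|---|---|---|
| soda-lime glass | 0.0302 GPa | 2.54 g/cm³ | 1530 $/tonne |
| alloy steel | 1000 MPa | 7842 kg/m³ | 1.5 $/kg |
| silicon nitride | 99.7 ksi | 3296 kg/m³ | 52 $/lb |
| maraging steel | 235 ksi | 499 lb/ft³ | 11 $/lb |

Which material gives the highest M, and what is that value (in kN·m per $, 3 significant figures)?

Normalizing units and computing the index:
  soda-lime glass: σ_y = 30.20 MPa, ρ = 2540 kg/m³, cost = 1.530 $/kg
  alloy steel: σ_y = 1000 MPa, ρ = 7842 kg/m³, cost = 1.500 $/kg
  silicon nitride: σ_y = 687.4 MPa, ρ = 3296 kg/m³, cost = 114.6 $/kg
  maraging steel: σ_y = 1620 MPa, ρ = 7993 kg/m³, cost = 24.25 $/kg
  alloy steel: M = 85.0 kN·m per $
  maraging steel: M = 8.36 kN·m per $
  soda-lime glass: M = 7.77 kN·m per $
  silicon nitride: M = 1.82 kN·m per $
Alloy steel has the largest M.

alloy steel, M = 85.0 kN·m per $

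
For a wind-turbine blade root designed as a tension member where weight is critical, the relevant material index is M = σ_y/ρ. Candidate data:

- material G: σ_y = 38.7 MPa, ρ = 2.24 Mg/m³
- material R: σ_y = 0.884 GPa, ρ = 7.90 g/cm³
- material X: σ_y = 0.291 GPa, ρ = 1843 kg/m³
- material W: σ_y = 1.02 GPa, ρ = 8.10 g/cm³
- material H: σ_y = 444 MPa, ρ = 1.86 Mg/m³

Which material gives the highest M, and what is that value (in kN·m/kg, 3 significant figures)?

material H, M = 239 kN·m/kg

Convert each candidate to consistent units, then evaluate M:
  material G: σ_y = 38.70 MPa, ρ = 2240 kg/m³
  material R: σ_y = 884.0 MPa, ρ = 7900 kg/m³
  material X: σ_y = 291.0 MPa, ρ = 1843 kg/m³
  material W: σ_y = 1020 MPa, ρ = 8100 kg/m³
  material H: σ_y = 444.0 MPa, ρ = 1860 kg/m³
  material H: M = 239 kN·m/kg
  material X: M = 158 kN·m/kg
  material W: M = 126 kN·m/kg
  material R: M = 112 kN·m/kg
  material G: M = 17.3 kN·m/kg
The maximum is for material H.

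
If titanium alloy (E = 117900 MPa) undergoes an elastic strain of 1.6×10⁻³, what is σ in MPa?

189 MPa

E = 117900 MPa = 117.9 GPa.
σ = E·ε = 117900 MPa × 1.6×10⁻³ = 189 MPa.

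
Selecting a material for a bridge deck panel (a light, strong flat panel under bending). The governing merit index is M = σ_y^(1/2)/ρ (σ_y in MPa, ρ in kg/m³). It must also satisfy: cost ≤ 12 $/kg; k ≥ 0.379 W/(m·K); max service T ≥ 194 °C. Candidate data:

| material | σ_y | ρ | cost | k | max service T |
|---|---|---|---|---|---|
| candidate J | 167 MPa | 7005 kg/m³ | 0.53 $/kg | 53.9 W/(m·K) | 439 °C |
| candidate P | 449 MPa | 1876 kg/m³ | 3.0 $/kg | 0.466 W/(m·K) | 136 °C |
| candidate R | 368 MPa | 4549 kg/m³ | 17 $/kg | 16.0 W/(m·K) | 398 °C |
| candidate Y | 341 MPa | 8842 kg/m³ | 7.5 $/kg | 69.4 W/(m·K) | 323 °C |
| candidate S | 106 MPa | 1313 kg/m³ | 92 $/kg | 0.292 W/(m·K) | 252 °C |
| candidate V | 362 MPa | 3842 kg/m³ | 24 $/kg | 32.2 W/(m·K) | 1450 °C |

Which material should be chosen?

Screen on constraints: cost ≤ 12 $/kg; k ≥ 0.379 W/(m·K); max service T ≥ 194 °C. Survivors: candidate J, candidate Y.
Computing M directly (units already consistent):
  candidate Y: M = 2.09×10⁻³
  candidate J: M = 1.84×10⁻³
Candidate Y has the largest M.

candidate Y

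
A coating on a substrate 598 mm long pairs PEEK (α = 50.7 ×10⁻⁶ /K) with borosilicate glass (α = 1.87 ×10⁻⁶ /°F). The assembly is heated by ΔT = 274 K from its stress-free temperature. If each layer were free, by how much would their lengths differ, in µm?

borosilicate glass: α = 1.87×10⁻⁶/°F × 9/5 = 3.37×10⁻⁶/K.
Δα = |50.7 − 3.37|×10⁻⁶/K = 47.3×10⁻⁶/K.
ΔL_mismatch = Δα·L·ΔT = 47.3×10⁻⁶ × 598.0 mm × 274.0 K = 7760 µm.

7760 µm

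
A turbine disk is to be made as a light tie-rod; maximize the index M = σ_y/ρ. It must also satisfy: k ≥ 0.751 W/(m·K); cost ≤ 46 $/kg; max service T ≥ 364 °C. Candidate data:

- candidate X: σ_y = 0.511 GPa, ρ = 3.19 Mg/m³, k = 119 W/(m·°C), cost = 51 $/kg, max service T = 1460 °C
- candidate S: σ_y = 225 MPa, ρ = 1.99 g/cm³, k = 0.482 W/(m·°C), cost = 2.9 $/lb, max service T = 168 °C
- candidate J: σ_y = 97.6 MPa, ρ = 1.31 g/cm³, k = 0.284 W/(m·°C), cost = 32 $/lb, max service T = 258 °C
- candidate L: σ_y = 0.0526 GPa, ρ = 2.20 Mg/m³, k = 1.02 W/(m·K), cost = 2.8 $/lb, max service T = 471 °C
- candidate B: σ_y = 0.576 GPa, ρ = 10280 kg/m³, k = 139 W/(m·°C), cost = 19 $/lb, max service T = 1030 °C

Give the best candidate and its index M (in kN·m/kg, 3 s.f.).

candidate B, M = 56.0 kN·m/kg

Screen on constraints: k ≥ 0.751 W/(m·K); cost ≤ 46 $/kg; max service T ≥ 364 °C. Survivors: candidate L, candidate B.
In SI units:
  candidate L: σ_y = 52.60 MPa, ρ = 2200 kg/m³
  candidate B: σ_y = 576.0 MPa, ρ = 10280 kg/m³
  candidate B: M = 56.0 kN·m/kg
  candidate L: M = 23.9 kN·m/kg
Candidate B ranks first.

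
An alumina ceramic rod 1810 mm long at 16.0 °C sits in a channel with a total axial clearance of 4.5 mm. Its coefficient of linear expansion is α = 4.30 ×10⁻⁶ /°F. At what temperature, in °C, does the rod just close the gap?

α = 4.30×10⁻⁶/°F × 9/5 = 7.74×10⁻⁶/K.
α·L₀·ΔT = 4.5 mm ⇒ ΔT = 4.5 / (7.74×10⁻⁶ × 1810.0) = 321.2 K.
T = 16.0 + 321.2 = 337.2 °C.

337 °C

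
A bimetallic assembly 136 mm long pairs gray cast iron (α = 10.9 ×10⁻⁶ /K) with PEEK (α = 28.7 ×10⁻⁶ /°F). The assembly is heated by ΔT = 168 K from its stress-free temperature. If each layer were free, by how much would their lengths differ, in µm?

931 µm

PEEK: α = 28.7×10⁻⁶/°F × 9/5 = 51.7×10⁻⁶/K.
Δα = |10.9 − 51.7|×10⁻⁶/K = 40.8×10⁻⁶/K.
ΔL_mismatch = Δα·L·ΔT = 40.8×10⁻⁶ × 136.0 mm × 168.0 K = 931 µm.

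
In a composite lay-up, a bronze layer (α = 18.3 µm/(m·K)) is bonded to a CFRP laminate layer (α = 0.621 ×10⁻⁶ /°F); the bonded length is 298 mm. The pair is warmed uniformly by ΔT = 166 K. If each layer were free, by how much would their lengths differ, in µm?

CFRP laminate: α = 0.621×10⁻⁶/°F × 9/5 = 1.12×10⁻⁶/K.
Δα = |18.3 − 1.12|×10⁻⁶/K = 17.2×10⁻⁶/K.
ΔL_mismatch = Δα·L·ΔT = 17.2×10⁻⁶ × 298.0 mm × 166.0 K = 850 µm.

850 µm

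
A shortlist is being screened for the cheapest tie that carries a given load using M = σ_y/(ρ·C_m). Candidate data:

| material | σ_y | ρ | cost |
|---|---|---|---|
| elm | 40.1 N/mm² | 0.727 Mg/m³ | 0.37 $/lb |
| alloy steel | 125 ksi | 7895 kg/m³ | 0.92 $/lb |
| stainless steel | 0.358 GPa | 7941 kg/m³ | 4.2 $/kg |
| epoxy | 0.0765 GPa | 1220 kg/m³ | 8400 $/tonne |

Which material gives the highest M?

After converting to SI:
  elm: σ_y = 40.10 MPa, ρ = 727.0 kg/m³, cost = 0.8157 $/kg
  alloy steel: σ_y = 861.8 MPa, ρ = 7895 kg/m³, cost = 2.028 $/kg
  stainless steel: σ_y = 358.0 MPa, ρ = 7941 kg/m³, cost = 4.200 $/kg
  epoxy: σ_y = 76.50 MPa, ρ = 1220 kg/m³, cost = 8.400 $/kg
  elm: M = 67.6 kN·m per $
  alloy steel: M = 53.8 kN·m per $
  stainless steel: M = 10.7 kN·m per $
  epoxy: M = 7.46 kN·m per $
Elm ranks first.

elm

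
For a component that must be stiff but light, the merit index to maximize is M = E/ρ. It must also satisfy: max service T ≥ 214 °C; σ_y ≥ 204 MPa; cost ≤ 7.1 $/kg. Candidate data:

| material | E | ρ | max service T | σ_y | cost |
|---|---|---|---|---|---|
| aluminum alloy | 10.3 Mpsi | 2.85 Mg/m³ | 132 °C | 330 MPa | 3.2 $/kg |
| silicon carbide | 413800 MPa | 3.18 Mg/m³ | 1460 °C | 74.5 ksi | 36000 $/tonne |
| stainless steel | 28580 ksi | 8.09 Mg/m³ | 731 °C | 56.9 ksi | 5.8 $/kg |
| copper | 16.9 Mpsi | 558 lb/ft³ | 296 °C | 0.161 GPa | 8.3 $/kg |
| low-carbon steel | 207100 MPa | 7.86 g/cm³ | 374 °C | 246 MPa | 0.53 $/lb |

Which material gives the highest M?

Screen on constraints: max service T ≥ 214 °C; σ_y ≥ 204 MPa; cost ≤ 7.1 $/kg. Survivors: stainless steel, low-carbon steel.
After converting to SI:
  stainless steel: E = 197.1 GPa, ρ = 8090 kg/m³
  low-carbon steel: E = 207.1 GPa, ρ = 7860 kg/m³
  low-carbon steel: M = 26.3 MN·m/kg
  stainless steel: M = 24.4 MN·m/kg
Low-carbon steel ranks first.

low-carbon steel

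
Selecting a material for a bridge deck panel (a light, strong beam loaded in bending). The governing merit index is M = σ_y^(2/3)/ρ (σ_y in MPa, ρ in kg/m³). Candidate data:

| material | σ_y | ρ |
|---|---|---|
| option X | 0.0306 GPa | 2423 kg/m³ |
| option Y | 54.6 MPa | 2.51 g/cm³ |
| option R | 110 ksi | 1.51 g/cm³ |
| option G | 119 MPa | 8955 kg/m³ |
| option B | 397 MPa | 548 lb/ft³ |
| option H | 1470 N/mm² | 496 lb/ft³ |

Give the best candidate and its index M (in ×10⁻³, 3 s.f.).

In SI units:
  option X: σ_y = 30.60 MPa, ρ = 2423 kg/m³
  option Y: σ_y = 54.60 MPa, ρ = 2510 kg/m³
  option R: σ_y = 758.4 MPa, ρ = 1510 kg/m³
  option G: σ_y = 119.0 MPa, ρ = 8955 kg/m³
  option B: σ_y = 397.0 MPa, ρ = 8778 kg/m³
  option H: σ_y = 1470 MPa, ρ = 7945 kg/m³
  option R: M = 55.1×10⁻³
  option H: M = 16.3×10⁻³
  option B: M = 6.15×10⁻³
  option Y: M = 5.73×10⁻³
  option X: M = 4.04×10⁻³
  option G: M = 2.70×10⁻³
Option R has the largest M.

option R, M = 55.1×10⁻³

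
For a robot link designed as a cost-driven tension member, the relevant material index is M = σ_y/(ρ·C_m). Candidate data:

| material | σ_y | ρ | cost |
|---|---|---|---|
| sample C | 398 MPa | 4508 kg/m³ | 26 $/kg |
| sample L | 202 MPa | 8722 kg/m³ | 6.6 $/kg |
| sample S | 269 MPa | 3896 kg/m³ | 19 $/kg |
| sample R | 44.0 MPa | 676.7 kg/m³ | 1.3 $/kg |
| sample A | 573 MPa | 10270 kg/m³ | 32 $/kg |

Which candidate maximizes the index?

sample R

Per-candidate index values:
  sample R: M = 50.0 kN·m per $
  sample S: M = 3.63 kN·m per $
  sample L: M = 3.51 kN·m per $
  sample C: M = 3.40 kN·m per $
  sample A: M = 1.74 kN·m per $
Highest index: sample R.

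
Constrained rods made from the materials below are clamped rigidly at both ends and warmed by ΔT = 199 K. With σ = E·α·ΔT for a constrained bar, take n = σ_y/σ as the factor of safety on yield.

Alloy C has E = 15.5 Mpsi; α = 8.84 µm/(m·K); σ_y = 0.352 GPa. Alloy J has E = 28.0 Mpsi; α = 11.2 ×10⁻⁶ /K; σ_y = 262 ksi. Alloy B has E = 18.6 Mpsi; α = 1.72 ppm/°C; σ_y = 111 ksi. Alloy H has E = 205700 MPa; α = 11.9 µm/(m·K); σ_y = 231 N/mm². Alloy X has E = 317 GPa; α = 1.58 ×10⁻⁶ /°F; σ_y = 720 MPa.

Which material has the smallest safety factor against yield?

Per material, after unit conversion:
  alloy C: E = 106.9, α = 8.84, σ_y = 352.0 → σ = 188 MPa, n = 1.87
  alloy J: E = 193.1, α = 11.2, σ_y = 1806 → σ = 430 MPa, n = 4.20
  alloy B: E = 128.2, α = 1.72, σ_y = 765.3 → σ = 43.9 MPa, n = 17.4
  alloy H: E = 205.7, α = 11.9, σ_y = 231.0 → σ = 487 MPa, n = 0.474
  alloy X: E = 317.0, α = 2.84, σ_y = 720.0 → σ = 179 MPa, n = 4.01
Smallest n: alloy H with n = 0.474.

alloy H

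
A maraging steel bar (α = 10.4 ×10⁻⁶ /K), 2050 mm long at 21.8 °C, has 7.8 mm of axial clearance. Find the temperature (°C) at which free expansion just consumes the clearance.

388 °C

α·L₀·ΔT = 7.8 mm ⇒ ΔT = 7.8 / (10.4×10⁻⁶ × 2050.0) = 365.9 K.
T = 21.8 + 365.9 = 387.7 °C.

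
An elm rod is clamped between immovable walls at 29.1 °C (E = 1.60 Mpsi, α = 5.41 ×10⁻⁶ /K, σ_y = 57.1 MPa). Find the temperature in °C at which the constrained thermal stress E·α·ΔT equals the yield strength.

E = 1.60 Mpsi = 11.03 GPa.
E·α·ΔT = 57.10 MPa ⇒ ΔT = 57.10 / (11.03×10³ × 5.41×10⁻⁶) = 956.8 K.
T = 29.1 + 956.8 = 985.9 °C.

986 °C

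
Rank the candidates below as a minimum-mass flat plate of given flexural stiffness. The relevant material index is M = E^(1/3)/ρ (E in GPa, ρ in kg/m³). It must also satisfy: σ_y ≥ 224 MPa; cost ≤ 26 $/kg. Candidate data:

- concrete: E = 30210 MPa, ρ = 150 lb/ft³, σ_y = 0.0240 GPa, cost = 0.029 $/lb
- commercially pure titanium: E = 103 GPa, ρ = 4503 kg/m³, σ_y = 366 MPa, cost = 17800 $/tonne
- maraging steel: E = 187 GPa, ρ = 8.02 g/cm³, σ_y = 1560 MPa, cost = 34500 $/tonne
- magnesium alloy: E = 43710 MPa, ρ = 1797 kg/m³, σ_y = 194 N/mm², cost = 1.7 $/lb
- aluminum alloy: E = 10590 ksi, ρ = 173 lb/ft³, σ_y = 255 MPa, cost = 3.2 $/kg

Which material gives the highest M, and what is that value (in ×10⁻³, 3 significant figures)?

Screen on constraints: σ_y ≥ 224 MPa; cost ≤ 26 $/kg. Survivors: commercially pure titanium, aluminum alloy.
In SI units:
  commercially pure titanium: E = 103.0 GPa, ρ = 4503 kg/m³
  aluminum alloy: E = 73.02 GPa, ρ = 2771 kg/m³
  aluminum alloy: M = 1.51×10⁻³
  commercially pure titanium: M = 1.04×10⁻³
Aluminum alloy has the largest M.

aluminum alloy, M = 1.51×10⁻³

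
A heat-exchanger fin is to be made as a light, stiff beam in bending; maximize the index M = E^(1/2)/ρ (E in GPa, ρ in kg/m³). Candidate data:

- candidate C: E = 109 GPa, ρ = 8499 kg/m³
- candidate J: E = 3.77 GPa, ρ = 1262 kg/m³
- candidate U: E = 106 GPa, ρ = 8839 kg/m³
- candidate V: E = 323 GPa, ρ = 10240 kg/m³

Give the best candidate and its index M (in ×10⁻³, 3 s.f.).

Evaluate M for each candidate:
  candidate V: M = 1.76×10⁻³
  candidate J: M = 1.54×10⁻³
  candidate C: M = 1.23×10⁻³
  candidate U: M = 1.16×10⁻³
Candidate V ranks first.

candidate V, M = 1.76×10⁻³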